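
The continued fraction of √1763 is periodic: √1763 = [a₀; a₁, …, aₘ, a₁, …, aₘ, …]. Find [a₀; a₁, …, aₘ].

[41; 1, 82]

a₀ = ⌊√1763⌋ = 41.
With m₀=0, d₀=1 and mₖ₊₁ = dₖaₖ − mₖ, dₖ₊₁ = (n − mₖ₊₁²)/dₖ, aₖ₊₁ = ⌊(a₀+mₖ₊₁)/dₖ₊₁⌋:
  k=1: m=41, d=82, a=1
  k=2: m=41, d=1, a=82
d=1 and a=2a₀=82 at k=2, so the next step gives (m, d) = (41, 82) again — its k=1 value — and the period has length 2.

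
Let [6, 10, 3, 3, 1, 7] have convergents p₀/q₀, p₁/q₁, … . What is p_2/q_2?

Using pₖ = aₖpₖ₋₁ + pₖ₋₂, qₖ = aₖqₖ₋₁ + qₖ₋₂ (with p₋₁=1, p₋₂=0, q₋₁=0, q₋₂=1):
  k=0: a=6, p=6, q=1
  k=1: a=10, p=61, q=10
  k=2: a=3, p=189, q=31

189/31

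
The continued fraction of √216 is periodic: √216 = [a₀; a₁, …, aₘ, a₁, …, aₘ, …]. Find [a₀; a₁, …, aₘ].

a₀ = ⌊√216⌋ = 14.

[14; 1, 2, 3, 2, 1, 28]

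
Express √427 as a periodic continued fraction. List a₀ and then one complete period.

[20; 1, 1, 1, 40]

a₀ = ⌊√427⌋ = 20.
With m₀=0, d₀=1 and mₖ₊₁ = dₖaₖ − mₖ, dₖ₊₁ = (n − mₖ₊₁²)/dₖ, aₖ₊₁ = ⌊(a₀+mₖ₊₁)/dₖ₊₁⌋:
  k=1: m=20, d=27, a=1
  k=2: m=7, d=14, a=1
  k=3: m=7, d=27, a=1
  k=4: m=20, d=1, a=40
d=1 and a=2a₀=40 at k=4, so the next step gives (m, d) = (20, 27) again — its k=1 value — and the period has length 4.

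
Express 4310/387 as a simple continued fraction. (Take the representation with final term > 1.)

4310 = 11*387 + 53
387 = 7*53 + 16
53 = 3*16 + 5
16 = 3*5 + 1
5 = 5*1 + 0  (stop)
So 4310/387 = [11; 7, 3, 3, 5].

[11; 7, 3, 3, 5]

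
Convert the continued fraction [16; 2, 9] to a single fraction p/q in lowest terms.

313/19

Fold from the inside: start with 9/1.
  2 + 1/9 = 19/9
  16 + 9/19 = 313/19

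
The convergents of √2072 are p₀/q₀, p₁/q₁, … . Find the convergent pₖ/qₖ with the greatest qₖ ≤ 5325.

216626/4759

√2072 = [45; 1, 1, 12, 1, 1, 90, …] (period length 6).
Convergents:
  p_0/q_0 = 45/1
  p_1/q_1 = 46/1
  p_2/q_2 = 91/2
  p_3/q_3 = 1138/25
  p_4/q_4 = 1229/27
  p_5/q_5 = 2367/52
  p_6/q_6 = 214259/4707
  p_7/q_7 = 216626/4759
  p_8/q_8 = 430885/9466
q_7 = 4759 ≤ 5325 < 9466 = q_8, so the answer is 216626/4759.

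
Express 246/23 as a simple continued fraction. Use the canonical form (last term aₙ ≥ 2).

246 = 10·23 + 16
23 = 1·16 + 7
16 = 2·7 + 2
7 = 3·2 + 1
2 = 2·1 + 0  (stop)
So 246/23 = [10; 1, 2, 3, 2].

[10; 1, 2, 3, 2]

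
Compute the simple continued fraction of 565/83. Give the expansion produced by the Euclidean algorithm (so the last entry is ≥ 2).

565 = 6×83 + 67
83 = 1×67 + 16
67 = 4×16 + 3
16 = 5×3 + 1
3 = 3×1 + 0  (stop)
So 565/83 = [6; 1, 4, 5, 3].

[6; 1, 4, 5, 3]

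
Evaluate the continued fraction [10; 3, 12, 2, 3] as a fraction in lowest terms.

2767/268

Using pₖ = aₖpₖ₋₁ + pₖ₋₂ and qₖ = aₖqₖ₋₁ + qₖ₋₂:
  k=0: a=10, p=10, q=1
  k=1: a=3, p=31, q=3
  k=2: a=12, p=382, q=37
  k=3: a=2, p=795, q=77
  k=4: a=3, p=2767, q=268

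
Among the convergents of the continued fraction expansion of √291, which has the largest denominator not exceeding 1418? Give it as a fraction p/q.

√291 = [17; 17, 34, …] (period length 2).
Convergents:
  p_0/q_0 = 17/1
  p_1/q_1 = 290/17
  p_2/q_2 = 9877/579
  p_3/q_3 = 168199/9860
q_2 = 579 ≤ 1418 < 9860 = q_3, so the answer is 9877/579.

9877/579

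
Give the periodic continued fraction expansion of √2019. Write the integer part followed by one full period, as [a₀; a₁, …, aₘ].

[44; 1, 13, 1, 88]

a₀ = ⌊√2019⌋ = 44.
With m₀=0, d₀=1 and mₖ₊₁ = dₖaₖ − mₖ, dₖ₊₁ = (n − mₖ₊₁²)/dₖ, aₖ₊₁ = ⌊(a₀+mₖ₊₁)/dₖ₊₁⌋:
  k=1: m=44, d=83, a=1
  k=2: m=39, d=6, a=13
  k=3: m=39, d=83, a=1
  k=4: m=44, d=1, a=88
d=1 and a=2a₀=88 at k=4, so the next step gives (m, d) = (44, 83) again — its k=1 value — and the period has length 4.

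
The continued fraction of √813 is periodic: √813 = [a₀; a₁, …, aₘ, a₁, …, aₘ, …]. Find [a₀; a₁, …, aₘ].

a₀ = ⌊√813⌋ = 28.
With m₀=0, d₀=1 and mₖ₊₁ = dₖaₖ − mₖ, dₖ₊₁ = (n − mₖ₊₁²)/dₖ, aₖ₊₁ = ⌊(a₀+mₖ₊₁)/dₖ₊₁⌋:
  k=1: m=28, d=29, a=1
  k=2: m=1, d=28, a=1
  k=3: m=27, d=3, a=18
  k=4: m=27, d=28, a=1
  k=5: m=1, d=29, a=1
  k=6: m=28, d=1, a=56
d=1 and a=2a₀=56 at k=6, so the next step gives (m, d) = (28, 29) again — its k=1 value — and the period has length 6.

[28; 1, 1, 18, 1, 1, 56]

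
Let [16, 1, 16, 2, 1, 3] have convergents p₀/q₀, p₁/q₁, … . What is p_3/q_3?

Using pₖ = aₖpₖ₋₁ + pₖ₋₂, qₖ = aₖqₖ₋₁ + qₖ₋₂ (with p₋₁=1, p₋₂=0, q₋₁=0, q₋₂=1):
  k=0: a=16, p=16, q=1
  k=1: a=1, p=17, q=1
  k=2: a=16, p=288, q=17
  k=3: a=2, p=593, q=35

593/35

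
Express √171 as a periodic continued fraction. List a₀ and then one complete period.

[13; 13, 26]

a₀ = ⌊√171⌋ = 13.
With m₀=0, d₀=1 and mₖ₊₁ = dₖaₖ − mₖ, dₖ₊₁ = (n − mₖ₊₁²)/dₖ, aₖ₊₁ = ⌊(a₀+mₖ₊₁)/dₖ₊₁⌋:
  k=1: m=13, d=2, a=13
  k=2: m=13, d=1, a=26
d=1 and a=2a₀=26 at k=2, so the next step gives (m, d) = (13, 2) again — its k=1 value — and the period has length 2.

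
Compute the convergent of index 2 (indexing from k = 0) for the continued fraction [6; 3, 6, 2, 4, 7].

120/19

Using pₖ = aₖpₖ₋₁ + pₖ₋₂, qₖ = aₖqₖ₋₁ + qₖ₋₂ (with p₋₁=1, p₋₂=0, q₋₁=0, q₋₂=1):
  k=0: a=6, p=6, q=1
  k=1: a=3, p=19, q=3
  k=2: a=6, p=120, q=19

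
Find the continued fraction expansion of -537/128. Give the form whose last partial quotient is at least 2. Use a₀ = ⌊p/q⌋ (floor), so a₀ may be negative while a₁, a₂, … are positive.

-537 = -5*128 + 103
128 = 1*103 + 25
103 = 4*25 + 3
25 = 8*3 + 1
3 = 3*1 + 0  (stop)
So -537/128 = [-5; 1, 4, 8, 3].

[-5; 1, 4, 8, 3]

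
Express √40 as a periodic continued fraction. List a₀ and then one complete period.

a₀ = ⌊√40⌋ = 6.
With m₀=0, d₀=1 and mₖ₊₁ = dₖaₖ − mₖ, dₖ₊₁ = (n − mₖ₊₁²)/dₖ, aₖ₊₁ = ⌊(a₀+mₖ₊₁)/dₖ₊₁⌋:
  k=1: m=6, d=4, a=3
  k=2: m=6, d=1, a=12
d=1 and a=2a₀=12 at k=2, so the next step gives (m, d) = (6, 4) again — its k=1 value — and the period has length 2.

[6; 3, 12]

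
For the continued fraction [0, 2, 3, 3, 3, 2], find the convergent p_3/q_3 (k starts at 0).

Using pₖ = aₖpₖ₋₁ + pₖ₋₂, qₖ = aₖqₖ₋₁ + qₖ₋₂ (with p₋₁=1, p₋₂=0, q₋₁=0, q₋₂=1):
  k=0: a=0, p=0, q=1
  k=1: a=2, p=1, q=2
  k=2: a=3, p=3, q=7
  k=3: a=3, p=10, q=23

10/23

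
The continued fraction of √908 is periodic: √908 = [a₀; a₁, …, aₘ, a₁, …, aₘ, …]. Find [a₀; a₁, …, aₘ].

a₀ = ⌊√908⌋ = 30.
With m₀=0, d₀=1 and mₖ₊₁ = dₖaₖ − mₖ, dₖ₊₁ = (n − mₖ₊₁²)/dₖ, aₖ₊₁ = ⌊(a₀+mₖ₊₁)/dₖ₊₁⌋:
  k=1: m=30, d=8, a=7
  k=2: m=26, d=29, a=1
  k=3: m=3, d=31, a=1
  k=4: m=28, d=4, a=14
  k=5: m=28, d=31, a=1
  k=6: m=3, d=29, a=1
  k=7: m=26, d=8, a=7
  k=8: m=30, d=1, a=60
d=1 and a=2a₀=60 at k=8, so the next step gives (m, d) = (30, 8) again — its k=1 value — and the period has length 8.

[30; 7, 1, 1, 14, 1, 1, 7, 60]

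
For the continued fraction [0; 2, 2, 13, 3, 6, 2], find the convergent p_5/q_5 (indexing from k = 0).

Using pₖ = aₖpₖ₋₁ + pₖ₋₂, qₖ = aₖqₖ₋₁ + qₖ₋₂ (with p₋₁=1, p₋₂=0, q₋₁=0, q₋₂=1):
  k=0: a=0, p=0, q=1
  k=1: a=2, p=1, q=2
  k=2: a=2, p=2, q=5
  k=3: a=13, p=27, q=67
  k=4: a=3, p=83, q=206
  k=5: a=6, p=525, q=1303

525/1303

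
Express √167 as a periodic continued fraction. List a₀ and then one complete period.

[12; 1, 11, 1, 24]

a₀ = ⌊√167⌋ = 12.
With m₀=0, d₀=1 and mₖ₊₁ = dₖaₖ − mₖ, dₖ₊₁ = (n − mₖ₊₁²)/dₖ, aₖ₊₁ = ⌊(a₀+mₖ₊₁)/dₖ₊₁⌋:
  k=1: m=12, d=23, a=1
  k=2: m=11, d=2, a=11
  k=3: m=11, d=23, a=1
  k=4: m=12, d=1, a=24
d=1 and a=2a₀=24 at k=4, so the next step gives (m, d) = (12, 23) again — its k=1 value — and the period has length 4.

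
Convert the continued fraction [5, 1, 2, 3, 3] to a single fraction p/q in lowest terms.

188/33

Fold from the inside: start with 3/1.
  3 + 1/3 = 10/3
  2 + 3/10 = 23/10
  1 + 10/23 = 33/23
  5 + 23/33 = 188/33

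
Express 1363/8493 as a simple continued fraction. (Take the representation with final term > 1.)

1363 = 0*8493 + 1363
8493 = 6*1363 + 315
1363 = 4*315 + 103
315 = 3*103 + 6
103 = 17*6 + 1
6 = 6*1 + 0  (stop)
So 1363/8493 = [0; 6, 4, 3, 17, 6].

[0; 6, 4, 3, 17, 6]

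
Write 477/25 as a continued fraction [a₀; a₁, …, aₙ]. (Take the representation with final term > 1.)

[19; 12, 2]

477 = 19×25 + 2
25 = 12×2 + 1
2 = 2×1 + 0  (stop)
So 477/25 = [19; 12, 2].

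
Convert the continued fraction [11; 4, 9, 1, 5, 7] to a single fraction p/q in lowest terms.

19508/1735

Using pₖ = aₖpₖ₋₁ + pₖ₋₂ and qₖ = aₖqₖ₋₁ + qₖ₋₂:
  k=0: a=11, p=11, q=1
  k=1: a=4, p=45, q=4
  k=2: a=9, p=416, q=37
  k=3: a=1, p=461, q=41
  k=4: a=5, p=2721, q=242
  k=5: a=7, p=19508, q=1735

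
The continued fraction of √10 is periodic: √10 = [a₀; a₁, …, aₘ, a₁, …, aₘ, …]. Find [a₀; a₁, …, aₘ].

[3; 6]

a₀ = ⌊√10⌋ = 3.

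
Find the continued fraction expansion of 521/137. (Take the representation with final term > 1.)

[3; 1, 4, 13, 2]

521 = 3·137 + 110
137 = 1·110 + 27
110 = 4·27 + 2
27 = 13·2 + 1
2 = 2·1 + 0  (stop)
So 521/137 = [3; 1, 4, 13, 2].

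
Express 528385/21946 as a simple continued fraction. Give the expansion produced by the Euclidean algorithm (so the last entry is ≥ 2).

[24; 13, 18, 13, 3, 2]

528385 = 24*21946 + 1681
21946 = 13*1681 + 93
1681 = 18*93 + 7
93 = 13*7 + 2
7 = 3*2 + 1
2 = 2*1 + 0  (stop)
So 528385/21946 = [24; 13, 18, 13, 3, 2].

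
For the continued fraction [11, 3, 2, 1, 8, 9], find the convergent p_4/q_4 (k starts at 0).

Using pₖ = aₖpₖ₋₁ + pₖ₋₂, qₖ = aₖqₖ₋₁ + qₖ₋₂ (with p₋₁=1, p₋₂=0, q₋₁=0, q₋₂=1):
  k=0: a=11, p=11, q=1
  k=1: a=3, p=34, q=3
  k=2: a=2, p=79, q=7
  k=3: a=1, p=113, q=10
  k=4: a=8, p=983, q=87

983/87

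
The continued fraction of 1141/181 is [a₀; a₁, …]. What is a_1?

1141 = 6·181 + 55   →  a_0 = 6
181 = 3·55 + 16   →  a_1 = 3

3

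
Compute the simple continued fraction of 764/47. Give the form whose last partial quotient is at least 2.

764 = 16×47 + 12
47 = 3×12 + 11
12 = 1×11 + 1
11 = 11×1 + 0  (stop)
So 764/47 = [16; 3, 1, 11].

[16; 3, 1, 11]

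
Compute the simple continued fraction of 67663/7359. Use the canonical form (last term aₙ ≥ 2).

[9; 5, 7, 5, 9, 1, 3]

67663 = 9*7359 + 1432
7359 = 5*1432 + 199
1432 = 7*199 + 39
199 = 5*39 + 4
39 = 9*4 + 3
4 = 1*3 + 1
3 = 3*1 + 0  (stop)
So 67663/7359 = [9; 5, 7, 5, 9, 1, 3].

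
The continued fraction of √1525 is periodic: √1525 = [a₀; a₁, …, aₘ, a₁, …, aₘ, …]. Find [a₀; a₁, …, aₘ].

[39; 19, 1, 1, 19, 78]

a₀ = ⌊√1525⌋ = 39.
With m₀=0, d₀=1 and mₖ₊₁ = dₖaₖ − mₖ, dₖ₊₁ = (n − mₖ₊₁²)/dₖ, aₖ₊₁ = ⌊(a₀+mₖ₊₁)/dₖ₊₁⌋:
  k=1: m=39, d=4, a=19
  k=2: m=37, d=39, a=1
  k=3: m=2, d=39, a=1
  k=4: m=37, d=4, a=19
  k=5: m=39, d=1, a=78
d=1 and a=2a₀=78 at k=5, so the next step gives (m, d) = (39, 4) again — its k=1 value — and the period has length 5.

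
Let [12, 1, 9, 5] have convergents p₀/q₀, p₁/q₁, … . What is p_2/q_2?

Using pₖ = aₖpₖ₋₁ + pₖ₋₂, qₖ = aₖqₖ₋₁ + qₖ₋₂ (with p₋₁=1, p₋₂=0, q₋₁=0, q₋₂=1):
  k=0: a=12, p=12, q=1
  k=1: a=1, p=13, q=1
  k=2: a=9, p=129, q=10

129/10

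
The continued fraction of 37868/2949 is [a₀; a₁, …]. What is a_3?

3

37868 = 12·2949 + 2480   →  a_0 = 12
2949 = 1·2480 + 469   →  a_1 = 1
2480 = 5·469 + 135   →  a_2 = 5
469 = 3·135 + 64   →  a_3 = 3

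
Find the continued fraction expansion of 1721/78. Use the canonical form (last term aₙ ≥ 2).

1721 = 22*78 + 5
78 = 15*5 + 3
5 = 1*3 + 2
3 = 1*2 + 1
2 = 2*1 + 0  (stop)
So 1721/78 = [22; 15, 1, 1, 2].

[22; 15, 1, 1, 2]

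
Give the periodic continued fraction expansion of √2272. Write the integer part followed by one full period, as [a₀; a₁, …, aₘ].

a₀ = ⌊√2272⌋ = 47.
With m₀=0, d₀=1 and mₖ₊₁ = dₖaₖ − mₖ, dₖ₊₁ = (n − mₖ₊₁²)/dₖ, aₖ₊₁ = ⌊(a₀+mₖ₊₁)/dₖ₊₁⌋:
  k=1: m=47, d=63, a=1
  k=2: m=16, d=32, a=1
  k=3: m=16, d=63, a=1
  k=4: m=47, d=1, a=94
d=1 and a=2a₀=94 at k=4, so the next step gives (m, d) = (47, 63) again — its k=1 value — and the period has length 4.

[47; 1, 1, 1, 94]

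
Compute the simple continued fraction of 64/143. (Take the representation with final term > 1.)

64 = 0·143 + 64
143 = 2·64 + 15
64 = 4·15 + 4
15 = 3·4 + 3
4 = 1·3 + 1
3 = 3·1 + 0  (stop)
So 64/143 = [0; 2, 4, 3, 1, 3].

[0; 2, 4, 3, 1, 3]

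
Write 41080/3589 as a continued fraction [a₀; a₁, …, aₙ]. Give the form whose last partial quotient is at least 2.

41080 = 11·3589 + 1601
3589 = 2·1601 + 387
1601 = 4·387 + 53
387 = 7·53 + 16
53 = 3·16 + 5
16 = 3·5 + 1
5 = 5·1 + 0  (stop)
So 41080/3589 = [11; 2, 4, 7, 3, 3, 5].

[11; 2, 4, 7, 3, 3, 5]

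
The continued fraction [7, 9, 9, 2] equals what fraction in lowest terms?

1230/173

Fold from the inside: start with 2/1.
  9 + 1/2 = 19/2
  9 + 2/19 = 173/19
  7 + 19/173 = 1230/173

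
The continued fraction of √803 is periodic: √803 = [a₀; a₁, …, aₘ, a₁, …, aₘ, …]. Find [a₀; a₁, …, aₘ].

a₀ = ⌊√803⌋ = 28.
With m₀=0, d₀=1 and mₖ₊₁ = dₖaₖ − mₖ, dₖ₊₁ = (n − mₖ₊₁²)/dₖ, aₖ₊₁ = ⌊(a₀+mₖ₊₁)/dₖ₊₁⌋:
  k=1: m=28, d=19, a=2
  k=2: m=10, d=37, a=1
  k=3: m=27, d=2, a=27
  k=4: m=27, d=37, a=1
  k=5: m=10, d=19, a=2
  k=6: m=28, d=1, a=56
d=1 and a=2a₀=56 at k=6, so the next step gives (m, d) = (28, 19) again — its k=1 value — and the period has length 6.

[28; 2, 1, 27, 1, 2, 56]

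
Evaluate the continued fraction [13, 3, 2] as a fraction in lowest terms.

Fold from the inside: start with 2/1.
  3 + 1/2 = 7/2
  13 + 2/7 = 93/7

93/7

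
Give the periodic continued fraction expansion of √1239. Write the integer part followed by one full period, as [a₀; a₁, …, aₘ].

[35; 5, 70]

a₀ = ⌊√1239⌋ = 35.
With m₀=0, d₀=1 and mₖ₊₁ = dₖaₖ − mₖ, dₖ₊₁ = (n − mₖ₊₁²)/dₖ, aₖ₊₁ = ⌊(a₀+mₖ₊₁)/dₖ₊₁⌋:
  k=1: m=35, d=14, a=5
  k=2: m=35, d=1, a=70
d=1 and a=2a₀=70 at k=2, so the next step gives (m, d) = (35, 14) again — its k=1 value — and the period has length 2.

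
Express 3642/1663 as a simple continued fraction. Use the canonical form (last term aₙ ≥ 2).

3642 = 2*1663 + 316
1663 = 5*316 + 83
316 = 3*83 + 67
83 = 1*67 + 16
67 = 4*16 + 3
16 = 5*3 + 1
3 = 3*1 + 0  (stop)
So 3642/1663 = [2; 5, 3, 1, 4, 5, 3].

[2; 5, 3, 1, 4, 5, 3]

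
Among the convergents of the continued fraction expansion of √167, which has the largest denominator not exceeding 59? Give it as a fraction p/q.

√167 = [12; 1, 11, 1, 24, …] (period length 4).
Convergents:
  p_0/q_0 = 12/1
  p_1/q_1 = 13/1
  p_2/q_2 = 155/12
  p_3/q_3 = 168/13
  p_4/q_4 = 4187/324
q_3 = 13 ≤ 59 < 324 = q_4, so the answer is 168/13.

168/13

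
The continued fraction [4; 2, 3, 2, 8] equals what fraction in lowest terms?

Using pₖ = aₖpₖ₋₁ + pₖ₋₂ and qₖ = aₖqₖ₋₁ + qₖ₋₂:
  k=0: a=4, p=4, q=1
  k=1: a=2, p=9, q=2
  k=2: a=3, p=31, q=7
  k=3: a=2, p=71, q=16
  k=4: a=8, p=599, q=135

599/135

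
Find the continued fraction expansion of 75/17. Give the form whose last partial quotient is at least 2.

75 = 4×17 + 7
17 = 2×7 + 3
7 = 2×3 + 1
3 = 3×1 + 0  (stop)
So 75/17 = [4; 2, 2, 3].

[4; 2, 2, 3]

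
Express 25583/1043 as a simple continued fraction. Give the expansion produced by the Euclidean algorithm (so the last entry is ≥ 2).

25583 = 24·1043 + 551
1043 = 1·551 + 492
551 = 1·492 + 59
492 = 8·59 + 20
59 = 2·20 + 19
20 = 1·19 + 1
19 = 19·1 + 0  (stop)
So 25583/1043 = [24; 1, 1, 8, 2, 1, 19].

[24; 1, 1, 8, 2, 1, 19]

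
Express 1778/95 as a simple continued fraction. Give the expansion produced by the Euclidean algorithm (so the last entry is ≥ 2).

[18; 1, 2, 1, 1, 13]

1778 = 18·95 + 68
95 = 1·68 + 27
68 = 2·27 + 14
27 = 1·14 + 13
14 = 1·13 + 1
13 = 13·1 + 0  (stop)
So 1778/95 = [18; 1, 2, 1, 1, 13].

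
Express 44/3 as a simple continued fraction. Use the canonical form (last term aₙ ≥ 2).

[14; 1, 2]

44 = 14*3 + 2
3 = 1*2 + 1
2 = 2*1 + 0  (stop)
So 44/3 = [14; 1, 2].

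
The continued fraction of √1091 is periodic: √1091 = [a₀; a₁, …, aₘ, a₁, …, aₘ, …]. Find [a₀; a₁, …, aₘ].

a₀ = ⌊√1091⌋ = 33.

[33; 33, 66]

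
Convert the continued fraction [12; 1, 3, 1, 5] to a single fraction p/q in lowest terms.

371/29

Using pₖ = aₖpₖ₋₁ + pₖ₋₂ and qₖ = aₖqₖ₋₁ + qₖ₋₂:
  k=0: a=12, p=12, q=1
  k=1: a=1, p=13, q=1
  k=2: a=3, p=51, q=4
  k=3: a=1, p=64, q=5
  k=4: a=5, p=371, q=29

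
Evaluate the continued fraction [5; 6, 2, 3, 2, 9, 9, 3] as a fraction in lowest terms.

Fold from the inside: start with 3/1.
  9 + 1/3 = 28/3
  9 + 3/28 = 255/28
  2 + 28/255 = 538/255
  3 + 255/538 = 1869/538
  2 + 538/1869 = 4276/1869
  6 + 1869/4276 = 27525/4276
  5 + 4276/27525 = 141901/27525

141901/27525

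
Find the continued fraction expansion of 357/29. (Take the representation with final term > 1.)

357 = 12*29 + 9
29 = 3*9 + 2
9 = 4*2 + 1
2 = 2*1 + 0  (stop)
So 357/29 = [12; 3, 4, 2].

[12; 3, 4, 2]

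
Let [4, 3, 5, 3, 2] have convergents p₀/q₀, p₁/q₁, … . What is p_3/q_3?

220/51

Using pₖ = aₖpₖ₋₁ + pₖ₋₂, qₖ = aₖqₖ₋₁ + qₖ₋₂ (with p₋₁=1, p₋₂=0, q₋₁=0, q₋₂=1):
  k=0: a=4, p=4, q=1
  k=1: a=3, p=13, q=3
  k=2: a=5, p=69, q=16
  k=3: a=3, p=220, q=51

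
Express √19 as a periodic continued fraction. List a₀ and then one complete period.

[4; 2, 1, 3, 1, 2, 8]

a₀ = ⌊√19⌋ = 4.
With m₀=0, d₀=1 and mₖ₊₁ = dₖaₖ − mₖ, dₖ₊₁ = (n − mₖ₊₁²)/dₖ, aₖ₊₁ = ⌊(a₀+mₖ₊₁)/dₖ₊₁⌋:
  k=1: m=4, d=3, a=2
  k=2: m=2, d=5, a=1
  k=3: m=3, d=2, a=3
  k=4: m=3, d=5, a=1
  k=5: m=2, d=3, a=2
  k=6: m=4, d=1, a=8
d=1 and a=2a₀=8 at k=6, so the next step gives (m, d) = (4, 3) again — its k=1 value — and the period has length 6.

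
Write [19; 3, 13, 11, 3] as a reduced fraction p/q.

26456/1369

Fold from the inside: start with 3/1.
  11 + 1/3 = 34/3
  13 + 3/34 = 445/34
  3 + 34/445 = 1369/445
  19 + 445/1369 = 26456/1369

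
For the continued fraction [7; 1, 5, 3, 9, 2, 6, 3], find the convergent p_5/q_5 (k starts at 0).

2925/373

Using pₖ = aₖpₖ₋₁ + pₖ₋₂, qₖ = aₖqₖ₋₁ + qₖ₋₂ (with p₋₁=1, p₋₂=0, q₋₁=0, q₋₂=1):
  k=0: a=7, p=7, q=1
  k=1: a=1, p=8, q=1
  k=2: a=5, p=47, q=6
  k=3: a=3, p=149, q=19
  k=4: a=9, p=1388, q=177
  k=5: a=2, p=2925, q=373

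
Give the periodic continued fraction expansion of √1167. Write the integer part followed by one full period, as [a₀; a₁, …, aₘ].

[34; 6, 5, 11, 5, 6, 68]

a₀ = ⌊√1167⌋ = 34.
With m₀=0, d₀=1 and mₖ₊₁ = dₖaₖ − mₖ, dₖ₊₁ = (n − mₖ₊₁²)/dₖ, aₖ₊₁ = ⌊(a₀+mₖ₊₁)/dₖ₊₁⌋:
  k=1: m=34, d=11, a=6
  k=2: m=32, d=13, a=5
  k=3: m=33, d=6, a=11
  k=4: m=33, d=13, a=5
  k=5: m=32, d=11, a=6
  k=6: m=34, d=1, a=68
d=1 and a=2a₀=68 at k=6, so the next step gives (m, d) = (34, 11) again — its k=1 value — and the period has length 6.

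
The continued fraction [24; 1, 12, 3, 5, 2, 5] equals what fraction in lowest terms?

Fold from the inside: start with 5/1.
  2 + 1/5 = 11/5
  5 + 5/11 = 60/11
  3 + 11/60 = 191/60
  12 + 60/191 = 2352/191
  1 + 191/2352 = 2543/2352
  24 + 2352/2543 = 63384/2543

63384/2543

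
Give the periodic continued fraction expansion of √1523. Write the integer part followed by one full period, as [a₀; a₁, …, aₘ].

[39; 39, 78]

a₀ = ⌊√1523⌋ = 39.
With m₀=0, d₀=1 and mₖ₊₁ = dₖaₖ − mₖ, dₖ₊₁ = (n − mₖ₊₁²)/dₖ, aₖ₊₁ = ⌊(a₀+mₖ₊₁)/dₖ₊₁⌋:
  k=1: m=39, d=2, a=39
  k=2: m=39, d=1, a=78
d=1 and a=2a₀=78 at k=2, so the next step gives (m, d) = (39, 2) again — its k=1 value — and the period has length 2.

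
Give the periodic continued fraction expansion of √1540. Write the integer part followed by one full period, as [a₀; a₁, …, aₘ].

[39; 4, 8, 2, 8, 4, 78]

a₀ = ⌊√1540⌋ = 39.
With m₀=0, d₀=1 and mₖ₊₁ = dₖaₖ − mₖ, dₖ₊₁ = (n − mₖ₊₁²)/dₖ, aₖ₊₁ = ⌊(a₀+mₖ₊₁)/dₖ₊₁⌋:
  k=1: m=39, d=19, a=4
  k=2: m=37, d=9, a=8
  k=3: m=35, d=35, a=2
  k=4: m=35, d=9, a=8
  k=5: m=37, d=19, a=4
  k=6: m=39, d=1, a=78
d=1 and a=2a₀=78 at k=6, so the next step gives (m, d) = (39, 19) again — its k=1 value — and the period has length 6.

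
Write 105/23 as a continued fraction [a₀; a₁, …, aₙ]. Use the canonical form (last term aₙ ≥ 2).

105 = 4·23 + 13
23 = 1·13 + 10
13 = 1·10 + 3
10 = 3·3 + 1
3 = 3·1 + 0  (stop)
So 105/23 = [4; 1, 1, 3, 3].

[4; 1, 1, 3, 3]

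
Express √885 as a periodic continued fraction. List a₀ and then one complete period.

a₀ = ⌊√885⌋ = 29.

[29; 1, 2, 1, 58]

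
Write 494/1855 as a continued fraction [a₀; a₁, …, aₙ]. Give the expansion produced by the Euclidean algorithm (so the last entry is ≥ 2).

494 = 0×1855 + 494
1855 = 3×494 + 373
494 = 1×373 + 121
373 = 3×121 + 10
121 = 12×10 + 1
10 = 10×1 + 0  (stop)
So 494/1855 = [0; 3, 1, 3, 12, 10].

[0; 3, 1, 3, 12, 10]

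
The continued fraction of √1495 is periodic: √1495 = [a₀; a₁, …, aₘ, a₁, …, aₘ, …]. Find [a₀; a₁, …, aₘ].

[38; 1, 1, 1, 76]

a₀ = ⌊√1495⌋ = 38.
With m₀=0, d₀=1 and mₖ₊₁ = dₖaₖ − mₖ, dₖ₊₁ = (n − mₖ₊₁²)/dₖ, aₖ₊₁ = ⌊(a₀+mₖ₊₁)/dₖ₊₁⌋:
  k=1: m=38, d=51, a=1
  k=2: m=13, d=26, a=1
  k=3: m=13, d=51, a=1
  k=4: m=38, d=1, a=76
d=1 and a=2a₀=76 at k=4, so the next step gives (m, d) = (38, 51) again — its k=1 value — and the period has length 4.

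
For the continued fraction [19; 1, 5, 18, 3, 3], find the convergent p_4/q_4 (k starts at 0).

Using pₖ = aₖpₖ₋₁ + pₖ₋₂, qₖ = aₖqₖ₋₁ + qₖ₋₂ (with p₋₁=1, p₋₂=0, q₋₁=0, q₋₂=1):
  k=0: a=19, p=19, q=1
  k=1: a=1, p=20, q=1
  k=2: a=5, p=119, q=6
  k=3: a=18, p=2162, q=109
  k=4: a=3, p=6605, q=333

6605/333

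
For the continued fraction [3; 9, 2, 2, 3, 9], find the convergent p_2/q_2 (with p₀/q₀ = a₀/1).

59/19

Using pₖ = aₖpₖ₋₁ + pₖ₋₂, qₖ = aₖqₖ₋₁ + qₖ₋₂ (with p₋₁=1, p₋₂=0, q₋₁=0, q₋₂=1):
  k=0: a=3, p=3, q=1
  k=1: a=9, p=28, q=9
  k=2: a=2, p=59, q=19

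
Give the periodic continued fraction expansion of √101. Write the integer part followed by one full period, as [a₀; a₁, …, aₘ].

[10; 20]

a₀ = ⌊√101⌋ = 10.
With m₀=0, d₀=1 and mₖ₊₁ = dₖaₖ − mₖ, dₖ₊₁ = (n − mₖ₊₁²)/dₖ, aₖ₊₁ = ⌊(a₀+mₖ₊₁)/dₖ₊₁⌋:
  k=1: m=10, d=1, a=20
d=1 and a=2a₀=20 at k=1, so the next step gives (m, d) = (10, 1) again — its k=1 value — and the period has length 1.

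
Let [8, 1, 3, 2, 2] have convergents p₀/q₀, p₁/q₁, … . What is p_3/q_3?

Using pₖ = aₖpₖ₋₁ + pₖ₋₂, qₖ = aₖqₖ₋₁ + qₖ₋₂ (with p₋₁=1, p₋₂=0, q₋₁=0, q₋₂=1):
  k=0: a=8, p=8, q=1
  k=1: a=1, p=9, q=1
  k=2: a=3, p=35, q=4
  k=3: a=2, p=79, q=9

79/9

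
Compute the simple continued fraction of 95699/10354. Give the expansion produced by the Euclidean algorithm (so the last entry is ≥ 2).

[9; 4, 8, 3, 8, 1, 4, 2]

95699 = 9×10354 + 2513
10354 = 4×2513 + 302
2513 = 8×302 + 97
302 = 3×97 + 11
97 = 8×11 + 9
11 = 1×9 + 2
9 = 4×2 + 1
2 = 2×1 + 0  (stop)
So 95699/10354 = [9; 4, 8, 3, 8, 1, 4, 2].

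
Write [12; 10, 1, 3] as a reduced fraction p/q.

520/43

Fold from the inside: start with 3/1.
  1 + 1/3 = 4/3
  10 + 3/4 = 43/4
  12 + 4/43 = 520/43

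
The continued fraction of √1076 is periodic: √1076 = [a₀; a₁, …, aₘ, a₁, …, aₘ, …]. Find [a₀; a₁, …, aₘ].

[32; 1, 4, 16, 4, 1, 64]

a₀ = ⌊√1076⌋ = 32.
With m₀=0, d₀=1 and mₖ₊₁ = dₖaₖ − mₖ, dₖ₊₁ = (n − mₖ₊₁²)/dₖ, aₖ₊₁ = ⌊(a₀+mₖ₊₁)/dₖ₊₁⌋:
  k=1: m=32, d=52, a=1
  k=2: m=20, d=13, a=4
  k=3: m=32, d=4, a=16
  k=4: m=32, d=13, a=4
  k=5: m=20, d=52, a=1
  k=6: m=32, d=1, a=64
d=1 and a=2a₀=64 at k=6, so the next step gives (m, d) = (32, 52) again — its k=1 value — and the period has length 6.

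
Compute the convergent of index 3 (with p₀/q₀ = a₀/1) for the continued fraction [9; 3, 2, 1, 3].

93/10

Using pₖ = aₖpₖ₋₁ + pₖ₋₂, qₖ = aₖqₖ₋₁ + qₖ₋₂ (with p₋₁=1, p₋₂=0, q₋₁=0, q₋₂=1):
  k=0: a=9, p=9, q=1
  k=1: a=3, p=28, q=3
  k=2: a=2, p=65, q=7
  k=3: a=1, p=93, q=10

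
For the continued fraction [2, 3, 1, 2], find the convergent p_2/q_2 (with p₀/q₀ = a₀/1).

Using pₖ = aₖpₖ₋₁ + pₖ₋₂, qₖ = aₖqₖ₋₁ + qₖ₋₂ (with p₋₁=1, p₋₂=0, q₋₁=0, q₋₂=1):
  k=0: a=2, p=2, q=1
  k=1: a=3, p=7, q=3
  k=2: a=1, p=9, q=4

9/4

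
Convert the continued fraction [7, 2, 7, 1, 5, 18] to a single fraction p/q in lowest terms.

Fold from the inside: start with 18/1.
  5 + 1/18 = 91/18
  1 + 18/91 = 109/91
  7 + 91/109 = 854/109
  2 + 109/854 = 1817/854
  7 + 854/1817 = 13573/1817

13573/1817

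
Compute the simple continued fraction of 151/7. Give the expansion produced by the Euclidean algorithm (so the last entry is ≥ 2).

[21; 1, 1, 3]

151 = 21×7 + 4
7 = 1×4 + 3
4 = 1×3 + 1
3 = 3×1 + 0  (stop)
So 151/7 = [21; 1, 1, 3].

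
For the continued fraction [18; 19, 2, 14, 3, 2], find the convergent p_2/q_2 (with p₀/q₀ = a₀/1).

Using pₖ = aₖpₖ₋₁ + pₖ₋₂, qₖ = aₖqₖ₋₁ + qₖ₋₂ (with p₋₁=1, p₋₂=0, q₋₁=0, q₋₂=1):
  k=0: a=18, p=18, q=1
  k=1: a=19, p=343, q=19
  k=2: a=2, p=704, q=39

704/39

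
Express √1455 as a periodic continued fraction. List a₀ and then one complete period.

a₀ = ⌊√1455⌋ = 38.

[38; 6, 1, 11, 1, 6, 76]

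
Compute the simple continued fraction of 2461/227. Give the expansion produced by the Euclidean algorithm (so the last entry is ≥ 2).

[10; 1, 5, 3, 3, 1, 2]

2461 = 10×227 + 191
227 = 1×191 + 36
191 = 5×36 + 11
36 = 3×11 + 3
11 = 3×3 + 2
3 = 1×2 + 1
2 = 2×1 + 0  (stop)
So 2461/227 = [10; 1, 5, 3, 3, 1, 2].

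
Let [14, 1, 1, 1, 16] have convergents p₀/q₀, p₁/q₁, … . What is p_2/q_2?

Using pₖ = aₖpₖ₋₁ + pₖ₋₂, qₖ = aₖqₖ₋₁ + qₖ₋₂ (with p₋₁=1, p₋₂=0, q₋₁=0, q₋₂=1):
  k=0: a=14, p=14, q=1
  k=1: a=1, p=15, q=1
  k=2: a=1, p=29, q=2

29/2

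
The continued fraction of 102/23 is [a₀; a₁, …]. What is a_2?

3

102 = 4·23 + 10   →  a_0 = 4
23 = 2·10 + 3   →  a_1 = 2
10 = 3·3 + 1   →  a_2 = 3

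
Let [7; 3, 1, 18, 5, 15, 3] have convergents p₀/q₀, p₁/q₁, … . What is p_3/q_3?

Using pₖ = aₖpₖ₋₁ + pₖ₋₂, qₖ = aₖqₖ₋₁ + qₖ₋₂ (with p₋₁=1, p₋₂=0, q₋₁=0, q₋₂=1):
  k=0: a=7, p=7, q=1
  k=1: a=3, p=22, q=3
  k=2: a=1, p=29, q=4
  k=3: a=18, p=544, q=75

544/75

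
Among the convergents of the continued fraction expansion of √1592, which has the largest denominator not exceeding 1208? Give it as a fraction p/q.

√1592 = [39; 1, 8, 1, 78, …] (period length 4).
Convergents:
  p_0/q_0 = 39/1
  p_1/q_1 = 40/1
  p_2/q_2 = 359/9
  p_3/q_3 = 399/10
  p_4/q_4 = 31481/789
  p_5/q_5 = 31880/799
  p_6/q_6 = 286521/7181
q_5 = 799 ≤ 1208 < 7181 = q_6, so the answer is 31880/799.

31880/799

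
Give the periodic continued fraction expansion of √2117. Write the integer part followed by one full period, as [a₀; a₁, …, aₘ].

[46; 92]

a₀ = ⌊√2117⌋ = 46.
With m₀=0, d₀=1 and mₖ₊₁ = dₖaₖ − mₖ, dₖ₊₁ = (n − mₖ₊₁²)/dₖ, aₖ₊₁ = ⌊(a₀+mₖ₊₁)/dₖ₊₁⌋:
  k=1: m=46, d=1, a=92
d=1 and a=2a₀=92 at k=1, so the next step gives (m, d) = (46, 1) again — its k=1 value — and the period has length 1.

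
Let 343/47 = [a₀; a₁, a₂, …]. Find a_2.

343 = 7·47 + 14   →  a_0 = 7
47 = 3·14 + 5   →  a_1 = 3
14 = 2·5 + 4   →  a_2 = 2

2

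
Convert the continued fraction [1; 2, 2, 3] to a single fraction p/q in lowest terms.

24/17

Fold from the inside: start with 3/1.
  2 + 1/3 = 7/3
  2 + 3/7 = 17/7
  1 + 7/17 = 24/17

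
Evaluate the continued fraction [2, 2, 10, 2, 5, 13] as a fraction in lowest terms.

Using pₖ = aₖpₖ₋₁ + pₖ₋₂ and qₖ = aₖqₖ₋₁ + qₖ₋₂:
  k=0: a=2, p=2, q=1
  k=1: a=2, p=5, q=2
  k=2: a=10, p=52, q=21
  k=3: a=2, p=109, q=44
  k=4: a=5, p=597, q=241
  k=5: a=13, p=7870, q=3177

7870/3177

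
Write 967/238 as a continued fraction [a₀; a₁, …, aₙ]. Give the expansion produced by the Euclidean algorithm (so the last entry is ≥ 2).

[4; 15, 1, 6, 2]

967 = 4·238 + 15
238 = 15·15 + 13
15 = 1·13 + 2
13 = 6·2 + 1
2 = 2·1 + 0  (stop)
So 967/238 = [4; 15, 1, 6, 2].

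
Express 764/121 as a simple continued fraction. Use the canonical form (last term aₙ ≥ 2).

764 = 6×121 + 38
121 = 3×38 + 7
38 = 5×7 + 3
7 = 2×3 + 1
3 = 3×1 + 0  (stop)
So 764/121 = [6; 3, 5, 2, 3].

[6; 3, 5, 2, 3]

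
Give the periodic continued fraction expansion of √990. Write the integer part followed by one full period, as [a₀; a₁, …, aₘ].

a₀ = ⌊√990⌋ = 31.
With m₀=0, d₀=1 and mₖ₊₁ = dₖaₖ − mₖ, dₖ₊₁ = (n − mₖ₊₁²)/dₖ, aₖ₊₁ = ⌊(a₀+mₖ₊₁)/dₖ₊₁⌋:
  k=1: m=31, d=29, a=2
  k=2: m=27, d=9, a=6
  k=3: m=27, d=29, a=2
  k=4: m=31, d=1, a=62
d=1 and a=2a₀=62 at k=4, so the next step gives (m, d) = (31, 29) again — its k=1 value — and the period has length 4.

[31; 2, 6, 2, 62]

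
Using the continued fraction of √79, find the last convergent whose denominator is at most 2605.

12799/1440

√79 = [8; 1, 7, 1, 16, …] (period length 4).
Convergents:
  p_0/q_0 = 8/1
  p_1/q_1 = 9/1
  p_2/q_2 = 71/8
  p_3/q_3 = 80/9
  p_4/q_4 = 1351/152
  p_5/q_5 = 1431/161
  p_6/q_6 = 11368/1279
  p_7/q_7 = 12799/1440
  p_8/q_8 = 216152/24319
q_7 = 1440 ≤ 2605 < 24319 = q_8, so the answer is 12799/1440.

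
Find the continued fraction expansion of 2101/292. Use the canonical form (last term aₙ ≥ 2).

[7; 5, 8, 7]

2101 = 7*292 + 57
292 = 5*57 + 7
57 = 8*7 + 1
7 = 7*1 + 0  (stop)
So 2101/292 = [7; 5, 8, 7].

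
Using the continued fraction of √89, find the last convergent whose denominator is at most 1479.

9217/977

√89 = [9; 2, 3, 3, 2, 18, …] (period length 5).
Convergents:
  p_0/q_0 = 9/1
  p_1/q_1 = 19/2
  p_2/q_2 = 66/7
  p_3/q_3 = 217/23
  p_4/q_4 = 500/53
  p_5/q_5 = 9217/977
  p_6/q_6 = 18934/2007
q_5 = 977 ≤ 1479 < 2007 = q_6, so the answer is 9217/977.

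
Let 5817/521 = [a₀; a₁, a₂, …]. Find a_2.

17

5817 = 11·521 + 86   →  a_0 = 11
521 = 6·86 + 5   →  a_1 = 6
86 = 17·5 + 1   →  a_2 = 17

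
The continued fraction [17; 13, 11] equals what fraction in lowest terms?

2459/144

Using pₖ = aₖpₖ₋₁ + pₖ₋₂ and qₖ = aₖqₖ₋₁ + qₖ₋₂:
  k=0: a=17, p=17, q=1
  k=1: a=13, p=222, q=13
  k=2: a=11, p=2459, q=144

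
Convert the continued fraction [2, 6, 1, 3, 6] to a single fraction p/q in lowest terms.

Using pₖ = aₖpₖ₋₁ + pₖ₋₂ and qₖ = aₖqₖ₋₁ + qₖ₋₂:
  k=0: a=2, p=2, q=1
  k=1: a=6, p=13, q=6
  k=2: a=1, p=15, q=7
  k=3: a=3, p=58, q=27
  k=4: a=6, p=363, q=169

363/169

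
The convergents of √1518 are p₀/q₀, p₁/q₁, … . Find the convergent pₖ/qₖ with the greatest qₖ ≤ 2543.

√1518 = [38; 1, 24, 1, 76, …] (period length 4).
Convergents:
  p_0/q_0 = 38/1
  p_1/q_1 = 39/1
  p_2/q_2 = 974/25
  p_3/q_3 = 1013/26
  p_4/q_4 = 77962/2001
  p_5/q_5 = 78975/2027
  p_6/q_6 = 1973362/50649
q_5 = 2027 ≤ 2543 < 50649 = q_6, so the answer is 78975/2027.

78975/2027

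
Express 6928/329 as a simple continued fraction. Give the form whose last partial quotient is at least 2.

[21; 17, 3, 6]

6928 = 21*329 + 19
329 = 17*19 + 6
19 = 3*6 + 1
6 = 6*1 + 0  (stop)
So 6928/329 = [21; 17, 3, 6].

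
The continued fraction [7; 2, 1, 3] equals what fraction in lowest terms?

81/11

Fold from the inside: start with 3/1.
  1 + 1/3 = 4/3
  2 + 3/4 = 11/4
  7 + 4/11 = 81/11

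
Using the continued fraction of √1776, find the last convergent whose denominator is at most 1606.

24822/589

√1776 = [42; 7, 84, …] (period length 2).
Convergents:
  p_0/q_0 = 42/1
  p_1/q_1 = 295/7
  p_2/q_2 = 24822/589
  p_3/q_3 = 174049/4130
q_2 = 589 ≤ 1606 < 4130 = q_3, so the answer is 24822/589.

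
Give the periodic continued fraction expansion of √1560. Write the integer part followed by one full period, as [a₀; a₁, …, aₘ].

a₀ = ⌊√1560⌋ = 39.
With m₀=0, d₀=1 and mₖ₊₁ = dₖaₖ − mₖ, dₖ₊₁ = (n − mₖ₊₁²)/dₖ, aₖ₊₁ = ⌊(a₀+mₖ₊₁)/dₖ₊₁⌋:
  k=1: m=39, d=39, a=2
  k=2: m=39, d=1, a=78
d=1 and a=2a₀=78 at k=2, so the next step gives (m, d) = (39, 39) again — its k=1 value — and the period has length 2.

[39; 2, 78]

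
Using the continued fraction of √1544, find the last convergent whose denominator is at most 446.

√1544 = [39; 3, 2, 2, 9, 2, 2, 3, 78, …] (period length 8).
Convergents:
  p_0/q_0 = 39/1
  p_1/q_1 = 118/3
  p_2/q_2 = 275/7
  p_3/q_3 = 668/17
  p_4/q_4 = 6287/160
  p_5/q_5 = 13242/337
  p_6/q_6 = 32771/834
q_5 = 337 ≤ 446 < 834 = q_6, so the answer is 13242/337.

13242/337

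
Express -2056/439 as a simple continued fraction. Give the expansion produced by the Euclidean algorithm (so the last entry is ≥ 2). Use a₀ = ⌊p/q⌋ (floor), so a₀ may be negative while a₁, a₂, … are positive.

-2056 = -5×439 + 139
439 = 3×139 + 22
139 = 6×22 + 7
22 = 3×7 + 1
7 = 7×1 + 0  (stop)
So -2056/439 = [-5; 3, 6, 3, 7].

[-5; 3, 6, 3, 7]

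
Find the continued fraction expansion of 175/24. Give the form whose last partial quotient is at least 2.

[7; 3, 2, 3]

175 = 7·24 + 7
24 = 3·7 + 3
7 = 2·3 + 1
3 = 3·1 + 0  (stop)
So 175/24 = [7; 3, 2, 3].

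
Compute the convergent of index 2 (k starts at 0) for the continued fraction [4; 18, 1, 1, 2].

77/19

Using pₖ = aₖpₖ₋₁ + pₖ₋₂, qₖ = aₖqₖ₋₁ + qₖ₋₂ (with p₋₁=1, p₋₂=0, q₋₁=0, q₋₂=1):
  k=0: a=4, p=4, q=1
  k=1: a=18, p=73, q=18
  k=2: a=1, p=77, q=19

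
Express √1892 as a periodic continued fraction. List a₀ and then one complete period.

a₀ = ⌊√1892⌋ = 43.
With m₀=0, d₀=1 and mₖ₊₁ = dₖaₖ − mₖ, dₖ₊₁ = (n − mₖ₊₁²)/dₖ, aₖ₊₁ = ⌊(a₀+mₖ₊₁)/dₖ₊₁⌋:
  k=1: m=43, d=43, a=2
  k=2: m=43, d=1, a=86
d=1 and a=2a₀=86 at k=2, so the next step gives (m, d) = (43, 43) again — its k=1 value — and the period has length 2.

[43; 2, 86]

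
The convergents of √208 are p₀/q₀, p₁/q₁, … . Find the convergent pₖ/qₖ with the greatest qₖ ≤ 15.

√208 = [14; 2, 2, 1, 2, 2, 28, …] (period length 6).
Convergents:
  p_0/q_0 = 14/1
  p_1/q_1 = 29/2
  p_2/q_2 = 72/5
  p_3/q_3 = 101/7
  p_4/q_4 = 274/19
q_3 = 7 ≤ 15 < 19 = q_4, so the answer is 101/7.

101/7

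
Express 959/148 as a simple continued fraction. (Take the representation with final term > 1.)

959 = 6×148 + 71
148 = 2×71 + 6
71 = 11×6 + 5
6 = 1×5 + 1
5 = 5×1 + 0  (stop)
So 959/148 = [6; 2, 11, 1, 5].

[6; 2, 11, 1, 5]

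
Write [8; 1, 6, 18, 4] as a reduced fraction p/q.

Fold from the inside: start with 4/1.
  18 + 1/4 = 73/4
  6 + 4/73 = 442/73
  1 + 73/442 = 515/442
  8 + 442/515 = 4562/515

4562/515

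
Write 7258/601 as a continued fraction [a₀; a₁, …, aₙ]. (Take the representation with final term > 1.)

7258 = 12×601 + 46
601 = 13×46 + 3
46 = 15×3 + 1
3 = 3×1 + 0  (stop)
So 7258/601 = [12; 13, 15, 3].

[12; 13, 15, 3]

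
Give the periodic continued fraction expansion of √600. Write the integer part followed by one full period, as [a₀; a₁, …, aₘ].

a₀ = ⌊√600⌋ = 24.
With m₀=0, d₀=1 and mₖ₊₁ = dₖaₖ − mₖ, dₖ₊₁ = (n − mₖ₊₁²)/dₖ, aₖ₊₁ = ⌊(a₀+mₖ₊₁)/dₖ₊₁⌋:
  k=1: m=24, d=24, a=2
  k=2: m=24, d=1, a=48
d=1 and a=2a₀=48 at k=2, so the next step gives (m, d) = (24, 24) again — its k=1 value — and the period has length 2.

[24; 2, 48]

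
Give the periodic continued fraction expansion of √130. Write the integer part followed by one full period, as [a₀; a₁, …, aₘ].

[11; 2, 2, 22]

a₀ = ⌊√130⌋ = 11.
With m₀=0, d₀=1 and mₖ₊₁ = dₖaₖ − mₖ, dₖ₊₁ = (n − mₖ₊₁²)/dₖ, aₖ₊₁ = ⌊(a₀+mₖ₊₁)/dₖ₊₁⌋:
  k=1: m=11, d=9, a=2
  k=2: m=7, d=9, a=2
  k=3: m=11, d=1, a=22
d=1 and a=2a₀=22 at k=3, so the next step gives (m, d) = (11, 9) again — its k=1 value — and the period has length 3.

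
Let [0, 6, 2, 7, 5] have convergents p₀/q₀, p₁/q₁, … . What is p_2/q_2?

2/13

Using pₖ = aₖpₖ₋₁ + pₖ₋₂, qₖ = aₖqₖ₋₁ + qₖ₋₂ (with p₋₁=1, p₋₂=0, q₋₁=0, q₋₂=1):
  k=0: a=0, p=0, q=1
  k=1: a=6, p=1, q=6
  k=2: a=2, p=2, q=13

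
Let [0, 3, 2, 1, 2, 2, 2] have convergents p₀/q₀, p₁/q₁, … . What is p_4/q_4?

8/27

Using pₖ = aₖpₖ₋₁ + pₖ₋₂, qₖ = aₖqₖ₋₁ + qₖ₋₂ (with p₋₁=1, p₋₂=0, q₋₁=0, q₋₂=1):
  k=0: a=0, p=0, q=1
  k=1: a=3, p=1, q=3
  k=2: a=2, p=2, q=7
  k=3: a=1, p=3, q=10
  k=4: a=2, p=8, q=27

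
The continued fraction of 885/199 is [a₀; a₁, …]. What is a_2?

885 = 4·199 + 89   →  a_0 = 4
199 = 2·89 + 21   →  a_1 = 2
89 = 4·21 + 5   →  a_2 = 4

4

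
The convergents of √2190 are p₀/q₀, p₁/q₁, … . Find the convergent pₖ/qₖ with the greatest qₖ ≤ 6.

234/5

√2190 = [46; 1, 3, 1, 14, 1, 3, 1, 92, …] (period length 8).
Convergents:
  p_0/q_0 = 46/1
  p_1/q_1 = 47/1
  p_2/q_2 = 187/4
  p_3/q_3 = 234/5
  p_4/q_4 = 3463/74
q_3 = 5 ≤ 6 < 74 = q_4, so the answer is 234/5.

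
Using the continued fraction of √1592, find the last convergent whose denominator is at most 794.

31481/789

√1592 = [39; 1, 8, 1, 78, …] (period length 4).
Convergents:
  p_0/q_0 = 39/1
  p_1/q_1 = 40/1
  p_2/q_2 = 359/9
  p_3/q_3 = 399/10
  p_4/q_4 = 31481/789
  p_5/q_5 = 31880/799
q_4 = 789 ≤ 794 < 799 = q_5, so the answer is 31481/789.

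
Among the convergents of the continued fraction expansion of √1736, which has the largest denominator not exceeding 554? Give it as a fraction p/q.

20791/499

√1736 = [41; 1, 1, 1, 82, …] (period length 4).
Convergents:
  p_0/q_0 = 41/1
  p_1/q_1 = 42/1
  p_2/q_2 = 83/2
  p_3/q_3 = 125/3
  p_4/q_4 = 10333/248
  p_5/q_5 = 10458/251
  p_6/q_6 = 20791/499
  p_7/q_7 = 31249/750
q_6 = 499 ≤ 554 < 750 = q_7, so the answer is 20791/499.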